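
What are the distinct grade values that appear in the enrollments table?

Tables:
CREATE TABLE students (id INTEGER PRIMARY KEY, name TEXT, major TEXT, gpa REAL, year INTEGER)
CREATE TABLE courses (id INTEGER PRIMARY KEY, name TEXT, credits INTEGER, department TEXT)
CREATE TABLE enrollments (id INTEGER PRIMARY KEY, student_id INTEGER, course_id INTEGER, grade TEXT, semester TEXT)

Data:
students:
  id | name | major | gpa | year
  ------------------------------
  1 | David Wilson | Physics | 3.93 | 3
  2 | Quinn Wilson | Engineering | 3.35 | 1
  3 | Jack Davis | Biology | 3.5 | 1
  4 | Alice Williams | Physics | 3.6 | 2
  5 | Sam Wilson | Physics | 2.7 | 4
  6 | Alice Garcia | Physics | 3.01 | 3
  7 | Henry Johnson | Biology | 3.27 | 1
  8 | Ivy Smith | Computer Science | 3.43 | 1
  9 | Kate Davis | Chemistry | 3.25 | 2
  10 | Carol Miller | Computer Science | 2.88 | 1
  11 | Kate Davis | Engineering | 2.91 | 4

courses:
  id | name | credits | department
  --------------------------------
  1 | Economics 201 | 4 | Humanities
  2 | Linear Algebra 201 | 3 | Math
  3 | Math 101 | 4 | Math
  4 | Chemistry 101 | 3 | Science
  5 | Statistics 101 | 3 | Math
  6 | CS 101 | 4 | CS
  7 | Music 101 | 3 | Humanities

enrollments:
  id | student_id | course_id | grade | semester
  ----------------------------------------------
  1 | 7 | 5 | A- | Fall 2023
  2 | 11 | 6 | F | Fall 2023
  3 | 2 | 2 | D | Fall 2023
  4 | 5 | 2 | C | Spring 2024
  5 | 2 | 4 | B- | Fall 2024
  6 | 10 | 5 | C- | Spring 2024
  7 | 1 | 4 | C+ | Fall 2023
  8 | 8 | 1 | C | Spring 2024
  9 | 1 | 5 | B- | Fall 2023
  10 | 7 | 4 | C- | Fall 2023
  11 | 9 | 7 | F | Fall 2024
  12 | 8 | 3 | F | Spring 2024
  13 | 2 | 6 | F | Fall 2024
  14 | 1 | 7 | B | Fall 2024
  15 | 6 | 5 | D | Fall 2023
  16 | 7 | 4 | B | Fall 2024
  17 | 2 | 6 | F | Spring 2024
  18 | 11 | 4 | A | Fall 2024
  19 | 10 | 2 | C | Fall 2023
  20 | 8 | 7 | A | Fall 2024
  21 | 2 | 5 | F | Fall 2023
SELECT DISTINCT grade FROM enrollments

Execution result:
grade
A-
F
D
C
B-
C-
C+
B
A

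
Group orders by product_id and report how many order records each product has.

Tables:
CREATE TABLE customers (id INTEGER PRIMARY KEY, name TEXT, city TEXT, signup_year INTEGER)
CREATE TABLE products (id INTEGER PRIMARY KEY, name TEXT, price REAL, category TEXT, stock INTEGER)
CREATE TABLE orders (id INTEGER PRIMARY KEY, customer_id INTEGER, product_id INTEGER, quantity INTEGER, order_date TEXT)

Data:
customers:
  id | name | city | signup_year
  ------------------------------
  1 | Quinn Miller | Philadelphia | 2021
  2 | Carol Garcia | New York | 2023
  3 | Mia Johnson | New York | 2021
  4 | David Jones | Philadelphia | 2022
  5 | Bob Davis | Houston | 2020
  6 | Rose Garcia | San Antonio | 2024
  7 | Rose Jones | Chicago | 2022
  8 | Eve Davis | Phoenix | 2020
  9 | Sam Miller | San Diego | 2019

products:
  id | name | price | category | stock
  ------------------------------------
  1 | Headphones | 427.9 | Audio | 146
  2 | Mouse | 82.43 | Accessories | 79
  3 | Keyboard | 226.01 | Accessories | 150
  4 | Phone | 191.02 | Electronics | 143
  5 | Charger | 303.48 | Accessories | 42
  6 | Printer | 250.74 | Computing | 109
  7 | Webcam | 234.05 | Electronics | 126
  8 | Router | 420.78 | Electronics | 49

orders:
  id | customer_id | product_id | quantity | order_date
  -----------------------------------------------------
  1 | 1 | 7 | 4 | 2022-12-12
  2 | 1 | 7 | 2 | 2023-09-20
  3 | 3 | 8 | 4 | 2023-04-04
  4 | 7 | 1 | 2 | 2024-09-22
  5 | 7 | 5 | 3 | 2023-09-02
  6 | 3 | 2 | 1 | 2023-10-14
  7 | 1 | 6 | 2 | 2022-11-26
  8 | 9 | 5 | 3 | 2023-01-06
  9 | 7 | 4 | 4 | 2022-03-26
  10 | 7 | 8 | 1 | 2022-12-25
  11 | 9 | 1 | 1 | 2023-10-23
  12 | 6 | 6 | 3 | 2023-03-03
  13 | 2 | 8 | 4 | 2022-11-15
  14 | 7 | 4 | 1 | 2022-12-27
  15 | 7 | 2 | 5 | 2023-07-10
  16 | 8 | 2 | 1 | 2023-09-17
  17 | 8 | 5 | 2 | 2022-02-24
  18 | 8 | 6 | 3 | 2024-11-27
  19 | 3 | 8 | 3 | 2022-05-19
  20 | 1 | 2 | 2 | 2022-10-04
SELECT product_id, COUNT(*) AS order_count FROM orders GROUP BY product_id

Execution result:
product_id | order_count
1 | 2
2 | 4
4 | 2
5 | 3
6 | 3
7 | 2
8 | 4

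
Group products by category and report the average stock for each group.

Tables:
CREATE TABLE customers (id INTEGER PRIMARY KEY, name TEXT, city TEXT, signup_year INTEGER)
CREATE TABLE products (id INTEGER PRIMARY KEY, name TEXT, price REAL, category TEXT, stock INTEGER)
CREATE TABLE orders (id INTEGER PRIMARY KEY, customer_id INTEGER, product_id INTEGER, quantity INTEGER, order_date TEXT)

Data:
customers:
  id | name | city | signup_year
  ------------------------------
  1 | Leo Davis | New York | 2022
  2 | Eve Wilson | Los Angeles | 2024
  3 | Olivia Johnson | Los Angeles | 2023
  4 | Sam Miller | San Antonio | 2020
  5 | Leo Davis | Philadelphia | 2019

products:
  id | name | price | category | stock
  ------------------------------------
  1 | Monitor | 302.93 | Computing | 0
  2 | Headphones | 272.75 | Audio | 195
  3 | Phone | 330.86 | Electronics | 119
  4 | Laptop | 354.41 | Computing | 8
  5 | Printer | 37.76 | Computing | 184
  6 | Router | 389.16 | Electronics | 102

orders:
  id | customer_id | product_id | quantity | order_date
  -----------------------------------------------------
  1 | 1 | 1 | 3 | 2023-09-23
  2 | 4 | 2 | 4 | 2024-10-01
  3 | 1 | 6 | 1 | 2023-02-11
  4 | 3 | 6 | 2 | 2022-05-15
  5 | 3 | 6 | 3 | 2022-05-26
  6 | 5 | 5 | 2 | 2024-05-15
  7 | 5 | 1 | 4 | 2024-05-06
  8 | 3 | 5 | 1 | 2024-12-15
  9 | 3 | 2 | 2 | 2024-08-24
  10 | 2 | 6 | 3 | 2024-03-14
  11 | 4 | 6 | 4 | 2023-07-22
SELECT category, AVG(stock) AS avg_stock FROM products GROUP BY category

Execution result:
category | avg_stock
Audio | 195.00
Computing | 64.00
Electronics | 110.50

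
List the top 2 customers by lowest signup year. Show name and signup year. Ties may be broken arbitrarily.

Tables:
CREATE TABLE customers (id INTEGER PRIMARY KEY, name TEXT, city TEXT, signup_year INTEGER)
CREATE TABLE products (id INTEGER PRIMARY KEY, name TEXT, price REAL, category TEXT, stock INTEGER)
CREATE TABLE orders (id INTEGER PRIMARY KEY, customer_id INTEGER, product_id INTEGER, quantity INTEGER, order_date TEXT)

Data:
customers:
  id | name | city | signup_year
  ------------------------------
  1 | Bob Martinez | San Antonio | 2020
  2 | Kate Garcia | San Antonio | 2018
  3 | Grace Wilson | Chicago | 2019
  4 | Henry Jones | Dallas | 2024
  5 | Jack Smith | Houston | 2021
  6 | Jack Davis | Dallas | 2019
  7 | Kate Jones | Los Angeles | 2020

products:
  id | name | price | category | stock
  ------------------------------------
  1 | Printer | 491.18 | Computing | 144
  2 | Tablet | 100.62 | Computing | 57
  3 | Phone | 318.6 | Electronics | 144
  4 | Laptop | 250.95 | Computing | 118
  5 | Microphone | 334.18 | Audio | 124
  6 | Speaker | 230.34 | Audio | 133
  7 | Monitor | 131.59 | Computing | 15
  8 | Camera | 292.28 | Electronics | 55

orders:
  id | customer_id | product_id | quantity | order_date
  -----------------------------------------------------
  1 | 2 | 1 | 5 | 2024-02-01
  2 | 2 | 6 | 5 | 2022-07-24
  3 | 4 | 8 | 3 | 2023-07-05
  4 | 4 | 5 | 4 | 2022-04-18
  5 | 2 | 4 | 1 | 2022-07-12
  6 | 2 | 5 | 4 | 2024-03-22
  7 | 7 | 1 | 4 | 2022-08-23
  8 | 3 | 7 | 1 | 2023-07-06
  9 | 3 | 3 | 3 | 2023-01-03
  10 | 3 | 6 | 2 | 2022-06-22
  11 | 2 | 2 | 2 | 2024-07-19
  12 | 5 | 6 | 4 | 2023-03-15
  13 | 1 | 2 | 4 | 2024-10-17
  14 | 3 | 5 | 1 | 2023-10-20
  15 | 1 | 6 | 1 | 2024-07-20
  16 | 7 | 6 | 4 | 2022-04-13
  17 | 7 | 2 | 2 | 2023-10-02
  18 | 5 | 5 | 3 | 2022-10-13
SELECT name, signup_year FROM customers ORDER BY signup_year ASC LIMIT 2

Execution result:
name | signup_year
Kate Garcia | 2018
Grace Wilson | 2019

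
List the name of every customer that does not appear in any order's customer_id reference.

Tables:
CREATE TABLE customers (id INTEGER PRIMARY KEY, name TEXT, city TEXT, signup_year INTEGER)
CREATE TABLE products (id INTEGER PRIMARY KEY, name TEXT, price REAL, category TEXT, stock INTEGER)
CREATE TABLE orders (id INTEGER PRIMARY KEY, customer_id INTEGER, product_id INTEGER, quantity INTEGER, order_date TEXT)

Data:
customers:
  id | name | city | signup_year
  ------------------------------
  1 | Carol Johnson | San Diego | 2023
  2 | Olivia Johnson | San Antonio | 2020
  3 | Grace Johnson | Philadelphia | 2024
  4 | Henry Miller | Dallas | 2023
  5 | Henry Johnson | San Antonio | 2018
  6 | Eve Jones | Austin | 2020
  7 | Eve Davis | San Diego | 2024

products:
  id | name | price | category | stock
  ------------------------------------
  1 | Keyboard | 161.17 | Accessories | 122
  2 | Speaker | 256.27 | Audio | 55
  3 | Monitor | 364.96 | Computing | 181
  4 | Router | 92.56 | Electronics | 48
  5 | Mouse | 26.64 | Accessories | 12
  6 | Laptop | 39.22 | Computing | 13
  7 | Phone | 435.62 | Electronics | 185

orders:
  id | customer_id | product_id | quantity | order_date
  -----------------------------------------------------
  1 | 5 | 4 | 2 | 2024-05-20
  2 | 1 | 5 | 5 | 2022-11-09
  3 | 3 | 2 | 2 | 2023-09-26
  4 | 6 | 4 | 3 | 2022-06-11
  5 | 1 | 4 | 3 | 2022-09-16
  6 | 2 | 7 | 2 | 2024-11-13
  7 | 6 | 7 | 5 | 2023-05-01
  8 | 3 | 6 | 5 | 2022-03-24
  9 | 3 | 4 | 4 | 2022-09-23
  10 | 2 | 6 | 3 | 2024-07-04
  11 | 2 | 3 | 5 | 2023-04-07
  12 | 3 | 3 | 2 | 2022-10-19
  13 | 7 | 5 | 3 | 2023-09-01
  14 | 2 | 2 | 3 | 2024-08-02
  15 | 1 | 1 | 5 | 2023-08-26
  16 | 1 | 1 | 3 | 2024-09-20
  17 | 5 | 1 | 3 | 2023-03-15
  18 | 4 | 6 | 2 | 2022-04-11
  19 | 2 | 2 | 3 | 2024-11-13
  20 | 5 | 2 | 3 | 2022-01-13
SELECT p.name FROM customers p LEFT JOIN orders c ON c.customer_id = p.id WHERE c.id IS NULL

Execution result:
(no rows)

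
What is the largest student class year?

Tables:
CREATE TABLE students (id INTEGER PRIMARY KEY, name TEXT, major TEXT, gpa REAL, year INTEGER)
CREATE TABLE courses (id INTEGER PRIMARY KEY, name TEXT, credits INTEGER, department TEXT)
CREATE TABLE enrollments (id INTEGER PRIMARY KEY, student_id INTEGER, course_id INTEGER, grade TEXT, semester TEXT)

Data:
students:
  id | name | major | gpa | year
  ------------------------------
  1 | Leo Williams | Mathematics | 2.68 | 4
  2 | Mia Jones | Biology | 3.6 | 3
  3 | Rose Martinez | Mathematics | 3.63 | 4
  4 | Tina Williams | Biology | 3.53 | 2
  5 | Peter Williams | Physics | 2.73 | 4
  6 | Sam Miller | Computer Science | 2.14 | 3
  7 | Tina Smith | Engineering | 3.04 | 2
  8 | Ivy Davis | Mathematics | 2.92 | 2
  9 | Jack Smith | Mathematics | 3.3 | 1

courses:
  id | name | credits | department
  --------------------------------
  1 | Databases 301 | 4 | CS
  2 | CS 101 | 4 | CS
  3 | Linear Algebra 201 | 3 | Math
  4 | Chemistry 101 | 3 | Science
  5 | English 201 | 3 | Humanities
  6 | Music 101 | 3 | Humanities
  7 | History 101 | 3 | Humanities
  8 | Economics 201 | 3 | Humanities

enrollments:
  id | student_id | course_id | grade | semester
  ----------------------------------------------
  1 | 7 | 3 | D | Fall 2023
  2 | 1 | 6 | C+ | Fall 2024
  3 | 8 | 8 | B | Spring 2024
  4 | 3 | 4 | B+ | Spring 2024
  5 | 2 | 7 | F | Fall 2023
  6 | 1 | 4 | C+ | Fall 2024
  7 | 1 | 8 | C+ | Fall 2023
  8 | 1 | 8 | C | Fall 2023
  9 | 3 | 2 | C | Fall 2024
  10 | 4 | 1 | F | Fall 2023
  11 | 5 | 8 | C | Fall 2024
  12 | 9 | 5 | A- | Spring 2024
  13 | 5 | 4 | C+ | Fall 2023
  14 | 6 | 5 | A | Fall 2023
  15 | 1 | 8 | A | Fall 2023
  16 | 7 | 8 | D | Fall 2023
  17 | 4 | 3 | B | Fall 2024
SELECT MAX(year) FROM students

Execution result:
4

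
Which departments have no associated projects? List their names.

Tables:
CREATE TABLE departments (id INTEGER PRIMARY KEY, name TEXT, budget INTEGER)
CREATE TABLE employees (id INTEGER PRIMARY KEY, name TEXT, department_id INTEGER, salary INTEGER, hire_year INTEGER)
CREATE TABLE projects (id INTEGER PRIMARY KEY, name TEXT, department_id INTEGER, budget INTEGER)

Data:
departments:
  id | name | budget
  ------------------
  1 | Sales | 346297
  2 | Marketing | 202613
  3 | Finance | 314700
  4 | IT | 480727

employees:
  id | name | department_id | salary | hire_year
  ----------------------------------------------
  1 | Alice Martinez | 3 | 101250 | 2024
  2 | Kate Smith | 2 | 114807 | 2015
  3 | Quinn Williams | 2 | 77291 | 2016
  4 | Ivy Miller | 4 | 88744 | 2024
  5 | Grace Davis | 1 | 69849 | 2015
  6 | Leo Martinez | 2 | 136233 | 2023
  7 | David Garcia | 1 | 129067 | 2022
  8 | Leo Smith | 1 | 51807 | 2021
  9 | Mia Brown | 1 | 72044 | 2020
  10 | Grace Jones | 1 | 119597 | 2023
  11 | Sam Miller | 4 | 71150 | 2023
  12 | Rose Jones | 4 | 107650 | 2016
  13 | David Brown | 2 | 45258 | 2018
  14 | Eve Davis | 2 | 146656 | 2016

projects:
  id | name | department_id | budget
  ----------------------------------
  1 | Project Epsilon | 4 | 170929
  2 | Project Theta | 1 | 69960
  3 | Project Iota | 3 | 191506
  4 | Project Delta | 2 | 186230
SELECT p.name FROM departments p LEFT JOIN projects c ON c.department_id = p.id WHERE c.id IS NULL

Execution result:
(no rows)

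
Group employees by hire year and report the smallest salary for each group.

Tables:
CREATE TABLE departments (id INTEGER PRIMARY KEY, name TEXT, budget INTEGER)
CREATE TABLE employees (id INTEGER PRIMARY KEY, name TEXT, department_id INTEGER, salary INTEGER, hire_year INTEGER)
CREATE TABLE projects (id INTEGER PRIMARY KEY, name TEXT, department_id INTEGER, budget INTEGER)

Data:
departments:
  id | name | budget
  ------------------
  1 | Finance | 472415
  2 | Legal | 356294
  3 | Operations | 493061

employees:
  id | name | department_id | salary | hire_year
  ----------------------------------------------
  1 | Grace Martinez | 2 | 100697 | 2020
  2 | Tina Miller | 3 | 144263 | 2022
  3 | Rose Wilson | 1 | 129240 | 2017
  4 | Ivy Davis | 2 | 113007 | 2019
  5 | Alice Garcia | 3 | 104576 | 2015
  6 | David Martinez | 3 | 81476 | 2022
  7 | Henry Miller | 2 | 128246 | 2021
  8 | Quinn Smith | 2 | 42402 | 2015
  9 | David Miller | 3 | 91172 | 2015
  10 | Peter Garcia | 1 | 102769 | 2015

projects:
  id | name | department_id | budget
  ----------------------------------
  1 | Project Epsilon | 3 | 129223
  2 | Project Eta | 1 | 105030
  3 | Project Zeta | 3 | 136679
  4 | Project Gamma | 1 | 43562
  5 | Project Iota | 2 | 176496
SELECT hire_year, MIN(salary) AS min_salary FROM employees GROUP BY hire_year

Execution result:
hire_year | min_salary
2015 | 42402
2017 | 129240
2019 | 113007
2020 | 100697
2021 | 128246
2022 | 81476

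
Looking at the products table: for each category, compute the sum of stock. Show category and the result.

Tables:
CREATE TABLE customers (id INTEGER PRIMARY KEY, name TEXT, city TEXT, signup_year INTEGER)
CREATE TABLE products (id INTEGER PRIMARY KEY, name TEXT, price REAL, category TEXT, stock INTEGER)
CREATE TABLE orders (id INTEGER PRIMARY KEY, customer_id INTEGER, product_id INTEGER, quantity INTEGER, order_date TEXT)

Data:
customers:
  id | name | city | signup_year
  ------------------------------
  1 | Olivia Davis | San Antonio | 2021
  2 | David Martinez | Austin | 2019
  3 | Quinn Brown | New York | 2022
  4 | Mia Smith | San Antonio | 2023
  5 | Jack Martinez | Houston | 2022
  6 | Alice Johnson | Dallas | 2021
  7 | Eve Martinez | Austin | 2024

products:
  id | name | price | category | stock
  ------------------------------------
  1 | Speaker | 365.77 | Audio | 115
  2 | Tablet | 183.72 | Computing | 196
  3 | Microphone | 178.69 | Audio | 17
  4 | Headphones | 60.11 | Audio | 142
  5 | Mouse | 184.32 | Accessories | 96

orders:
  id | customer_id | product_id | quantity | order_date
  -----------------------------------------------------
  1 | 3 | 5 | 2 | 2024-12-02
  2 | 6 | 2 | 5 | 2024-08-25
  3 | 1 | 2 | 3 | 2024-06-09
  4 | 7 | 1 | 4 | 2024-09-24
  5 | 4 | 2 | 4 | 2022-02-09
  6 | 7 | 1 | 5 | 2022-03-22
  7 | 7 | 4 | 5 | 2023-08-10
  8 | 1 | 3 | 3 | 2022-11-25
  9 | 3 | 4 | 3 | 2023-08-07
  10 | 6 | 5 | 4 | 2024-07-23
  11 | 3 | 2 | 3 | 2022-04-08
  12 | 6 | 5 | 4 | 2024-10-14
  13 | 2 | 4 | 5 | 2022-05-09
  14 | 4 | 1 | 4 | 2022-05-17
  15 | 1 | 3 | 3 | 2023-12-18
SELECT category, SUM(stock) AS sum_stock FROM products GROUP BY category

Execution result:
category | sum_stock
Accessories | 96
Audio | 274
Computing | 196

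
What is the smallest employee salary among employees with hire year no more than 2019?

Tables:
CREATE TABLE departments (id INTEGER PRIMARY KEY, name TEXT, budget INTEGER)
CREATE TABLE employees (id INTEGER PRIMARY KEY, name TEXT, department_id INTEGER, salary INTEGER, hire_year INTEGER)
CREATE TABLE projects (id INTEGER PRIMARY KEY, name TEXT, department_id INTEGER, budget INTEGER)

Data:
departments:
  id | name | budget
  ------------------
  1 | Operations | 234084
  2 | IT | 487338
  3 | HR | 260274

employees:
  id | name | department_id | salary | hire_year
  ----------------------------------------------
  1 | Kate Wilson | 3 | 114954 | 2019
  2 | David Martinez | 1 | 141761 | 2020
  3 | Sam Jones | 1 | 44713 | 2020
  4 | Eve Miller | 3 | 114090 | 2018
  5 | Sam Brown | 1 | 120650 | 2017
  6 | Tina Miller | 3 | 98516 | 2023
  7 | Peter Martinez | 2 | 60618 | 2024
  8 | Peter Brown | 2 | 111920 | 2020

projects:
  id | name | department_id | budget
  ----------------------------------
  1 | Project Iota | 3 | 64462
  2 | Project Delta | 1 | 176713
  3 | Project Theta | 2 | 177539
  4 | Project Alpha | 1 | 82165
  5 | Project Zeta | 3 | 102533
SELECT MIN(salary) FROM employees WHERE hire_year <= 2019

Execution result:
114090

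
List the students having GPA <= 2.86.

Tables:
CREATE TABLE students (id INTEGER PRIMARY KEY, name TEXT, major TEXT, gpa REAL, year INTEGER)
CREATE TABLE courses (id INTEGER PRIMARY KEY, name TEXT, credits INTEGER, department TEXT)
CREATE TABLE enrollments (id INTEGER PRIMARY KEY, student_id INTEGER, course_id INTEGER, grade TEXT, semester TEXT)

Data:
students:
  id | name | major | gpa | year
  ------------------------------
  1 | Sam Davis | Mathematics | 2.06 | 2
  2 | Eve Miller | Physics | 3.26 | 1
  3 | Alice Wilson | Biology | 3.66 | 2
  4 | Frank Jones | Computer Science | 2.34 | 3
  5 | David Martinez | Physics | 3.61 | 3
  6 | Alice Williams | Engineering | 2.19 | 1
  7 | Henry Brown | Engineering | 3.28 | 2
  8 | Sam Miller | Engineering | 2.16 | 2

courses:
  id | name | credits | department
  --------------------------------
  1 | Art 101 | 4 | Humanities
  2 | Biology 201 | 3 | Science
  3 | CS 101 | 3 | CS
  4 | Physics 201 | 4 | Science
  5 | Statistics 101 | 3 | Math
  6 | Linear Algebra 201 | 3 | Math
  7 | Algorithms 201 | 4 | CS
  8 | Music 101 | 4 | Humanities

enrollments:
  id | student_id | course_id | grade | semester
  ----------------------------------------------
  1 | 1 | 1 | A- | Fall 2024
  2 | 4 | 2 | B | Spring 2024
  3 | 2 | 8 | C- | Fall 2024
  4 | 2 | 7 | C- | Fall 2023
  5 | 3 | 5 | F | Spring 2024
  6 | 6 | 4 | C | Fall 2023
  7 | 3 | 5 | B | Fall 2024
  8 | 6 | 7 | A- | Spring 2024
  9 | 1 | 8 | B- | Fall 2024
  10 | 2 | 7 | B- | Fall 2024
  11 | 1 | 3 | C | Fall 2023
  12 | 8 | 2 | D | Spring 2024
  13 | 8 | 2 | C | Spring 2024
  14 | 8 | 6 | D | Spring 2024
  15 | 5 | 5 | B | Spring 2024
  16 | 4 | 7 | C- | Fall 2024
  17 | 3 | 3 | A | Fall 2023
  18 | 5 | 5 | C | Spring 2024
SELECT name, gpa FROM students WHERE gpa <= 2.86

Execution result:
name | gpa
Sam Davis | 2.06
Frank Jones | 2.34
Alice Williams | 2.19
Sam Miller | 2.16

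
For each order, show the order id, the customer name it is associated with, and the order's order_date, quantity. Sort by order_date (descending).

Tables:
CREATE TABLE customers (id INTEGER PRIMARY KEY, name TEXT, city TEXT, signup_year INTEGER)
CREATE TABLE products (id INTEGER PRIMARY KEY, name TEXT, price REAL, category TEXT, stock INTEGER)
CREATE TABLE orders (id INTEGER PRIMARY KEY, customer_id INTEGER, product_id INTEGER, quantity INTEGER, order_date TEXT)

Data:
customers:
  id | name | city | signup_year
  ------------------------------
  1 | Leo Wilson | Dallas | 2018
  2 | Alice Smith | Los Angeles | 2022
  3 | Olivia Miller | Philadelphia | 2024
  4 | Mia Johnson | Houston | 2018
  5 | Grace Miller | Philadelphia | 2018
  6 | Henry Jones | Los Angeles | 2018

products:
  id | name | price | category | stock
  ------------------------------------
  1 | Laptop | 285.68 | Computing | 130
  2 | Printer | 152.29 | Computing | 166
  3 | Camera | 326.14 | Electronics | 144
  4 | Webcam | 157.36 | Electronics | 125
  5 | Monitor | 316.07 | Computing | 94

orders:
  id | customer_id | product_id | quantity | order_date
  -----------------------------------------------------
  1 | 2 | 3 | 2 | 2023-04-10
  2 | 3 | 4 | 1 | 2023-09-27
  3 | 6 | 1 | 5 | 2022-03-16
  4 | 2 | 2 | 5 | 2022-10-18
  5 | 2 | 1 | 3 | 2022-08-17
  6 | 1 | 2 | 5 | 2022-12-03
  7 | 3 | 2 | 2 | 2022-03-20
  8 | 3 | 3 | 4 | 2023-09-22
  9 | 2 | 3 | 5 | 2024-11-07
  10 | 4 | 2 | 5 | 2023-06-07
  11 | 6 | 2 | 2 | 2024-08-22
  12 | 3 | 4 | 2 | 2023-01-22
SELECT c.id, p.name AS customer, c.order_date, c.quantity FROM orders c JOIN customers p ON c.customer_id = p.id ORDER BY c.order_date DESC

Execution result:
id | customer | order_date | quantity
9 | Alice Smith | 2024-11-07 | 5
11 | Henry Jones | 2024-08-22 | 2
2 | Olivia Miller | 2023-09-27 | 1
8 | Olivia Miller | 2023-09-22 | 4
10 | Mia Johnson | 2023-06-07 | 5
1 | Alice Smith | 2023-04-10 | 2
12 | Olivia Miller | 2023-01-22 | 2
6 | Leo Wilson | 2022-12-03 | 5
4 | Alice Smith | 2022-10-18 | 5
5 | Alice Smith | 2022-08-17 | 3
7 | Olivia Miller | 2022-03-20 | 2
3 | Henry Jones | 2022-03-16 | 5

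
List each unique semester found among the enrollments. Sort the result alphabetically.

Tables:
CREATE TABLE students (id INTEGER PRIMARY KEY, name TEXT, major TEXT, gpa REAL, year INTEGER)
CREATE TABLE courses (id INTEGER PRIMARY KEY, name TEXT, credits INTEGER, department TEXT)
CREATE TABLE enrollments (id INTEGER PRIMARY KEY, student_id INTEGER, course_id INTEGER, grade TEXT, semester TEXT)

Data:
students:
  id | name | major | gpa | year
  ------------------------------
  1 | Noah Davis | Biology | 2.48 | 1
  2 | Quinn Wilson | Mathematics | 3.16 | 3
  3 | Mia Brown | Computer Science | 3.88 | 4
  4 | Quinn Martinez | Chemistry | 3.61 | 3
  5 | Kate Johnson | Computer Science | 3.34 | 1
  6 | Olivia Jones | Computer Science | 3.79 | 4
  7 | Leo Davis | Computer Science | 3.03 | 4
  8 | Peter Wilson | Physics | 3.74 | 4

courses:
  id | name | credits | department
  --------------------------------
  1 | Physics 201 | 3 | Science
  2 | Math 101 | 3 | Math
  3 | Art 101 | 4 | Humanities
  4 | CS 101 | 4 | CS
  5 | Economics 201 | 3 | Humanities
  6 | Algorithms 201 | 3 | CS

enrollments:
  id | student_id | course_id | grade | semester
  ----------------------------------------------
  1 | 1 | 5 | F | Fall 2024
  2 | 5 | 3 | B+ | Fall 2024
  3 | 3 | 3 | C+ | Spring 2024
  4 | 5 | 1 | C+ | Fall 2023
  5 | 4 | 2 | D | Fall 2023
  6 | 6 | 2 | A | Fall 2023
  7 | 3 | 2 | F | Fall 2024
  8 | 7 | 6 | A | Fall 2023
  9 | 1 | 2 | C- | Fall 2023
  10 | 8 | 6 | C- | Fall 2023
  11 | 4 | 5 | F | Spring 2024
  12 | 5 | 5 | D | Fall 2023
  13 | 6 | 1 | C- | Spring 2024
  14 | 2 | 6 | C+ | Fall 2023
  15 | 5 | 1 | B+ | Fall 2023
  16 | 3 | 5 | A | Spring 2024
SELECT DISTINCT semester FROM enrollments ORDER BY semester

Execution result:
semester
Fall 2023
Fall 2024
Spring 2024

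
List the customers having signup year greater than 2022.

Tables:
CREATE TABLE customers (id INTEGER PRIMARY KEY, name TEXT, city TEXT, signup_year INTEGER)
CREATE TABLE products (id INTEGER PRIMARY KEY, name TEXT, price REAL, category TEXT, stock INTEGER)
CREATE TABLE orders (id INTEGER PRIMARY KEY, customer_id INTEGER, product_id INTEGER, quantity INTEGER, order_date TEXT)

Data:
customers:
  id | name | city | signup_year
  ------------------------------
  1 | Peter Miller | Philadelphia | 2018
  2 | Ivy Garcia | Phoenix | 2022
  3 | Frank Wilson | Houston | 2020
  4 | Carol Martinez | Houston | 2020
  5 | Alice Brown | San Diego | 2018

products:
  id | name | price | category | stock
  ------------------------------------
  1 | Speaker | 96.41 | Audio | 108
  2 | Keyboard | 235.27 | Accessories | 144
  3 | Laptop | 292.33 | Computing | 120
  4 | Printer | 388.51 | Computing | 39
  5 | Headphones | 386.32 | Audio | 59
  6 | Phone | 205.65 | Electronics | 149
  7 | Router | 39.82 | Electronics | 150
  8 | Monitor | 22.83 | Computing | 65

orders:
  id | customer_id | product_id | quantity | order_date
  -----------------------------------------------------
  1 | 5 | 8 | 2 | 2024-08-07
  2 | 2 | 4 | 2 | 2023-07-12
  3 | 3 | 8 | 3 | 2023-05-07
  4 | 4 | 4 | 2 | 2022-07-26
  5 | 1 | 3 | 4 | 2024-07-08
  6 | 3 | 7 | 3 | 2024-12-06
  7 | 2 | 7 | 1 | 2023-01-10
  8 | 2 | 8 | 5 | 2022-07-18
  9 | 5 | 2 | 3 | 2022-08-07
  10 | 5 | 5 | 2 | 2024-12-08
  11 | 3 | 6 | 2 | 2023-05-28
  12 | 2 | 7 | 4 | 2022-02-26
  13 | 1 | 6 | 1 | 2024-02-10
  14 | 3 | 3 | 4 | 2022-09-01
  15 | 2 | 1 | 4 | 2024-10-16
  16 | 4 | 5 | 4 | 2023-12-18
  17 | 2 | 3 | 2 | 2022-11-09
SELECT name, signup_year FROM customers WHERE signup_year > 2022

Execution result:
(no rows)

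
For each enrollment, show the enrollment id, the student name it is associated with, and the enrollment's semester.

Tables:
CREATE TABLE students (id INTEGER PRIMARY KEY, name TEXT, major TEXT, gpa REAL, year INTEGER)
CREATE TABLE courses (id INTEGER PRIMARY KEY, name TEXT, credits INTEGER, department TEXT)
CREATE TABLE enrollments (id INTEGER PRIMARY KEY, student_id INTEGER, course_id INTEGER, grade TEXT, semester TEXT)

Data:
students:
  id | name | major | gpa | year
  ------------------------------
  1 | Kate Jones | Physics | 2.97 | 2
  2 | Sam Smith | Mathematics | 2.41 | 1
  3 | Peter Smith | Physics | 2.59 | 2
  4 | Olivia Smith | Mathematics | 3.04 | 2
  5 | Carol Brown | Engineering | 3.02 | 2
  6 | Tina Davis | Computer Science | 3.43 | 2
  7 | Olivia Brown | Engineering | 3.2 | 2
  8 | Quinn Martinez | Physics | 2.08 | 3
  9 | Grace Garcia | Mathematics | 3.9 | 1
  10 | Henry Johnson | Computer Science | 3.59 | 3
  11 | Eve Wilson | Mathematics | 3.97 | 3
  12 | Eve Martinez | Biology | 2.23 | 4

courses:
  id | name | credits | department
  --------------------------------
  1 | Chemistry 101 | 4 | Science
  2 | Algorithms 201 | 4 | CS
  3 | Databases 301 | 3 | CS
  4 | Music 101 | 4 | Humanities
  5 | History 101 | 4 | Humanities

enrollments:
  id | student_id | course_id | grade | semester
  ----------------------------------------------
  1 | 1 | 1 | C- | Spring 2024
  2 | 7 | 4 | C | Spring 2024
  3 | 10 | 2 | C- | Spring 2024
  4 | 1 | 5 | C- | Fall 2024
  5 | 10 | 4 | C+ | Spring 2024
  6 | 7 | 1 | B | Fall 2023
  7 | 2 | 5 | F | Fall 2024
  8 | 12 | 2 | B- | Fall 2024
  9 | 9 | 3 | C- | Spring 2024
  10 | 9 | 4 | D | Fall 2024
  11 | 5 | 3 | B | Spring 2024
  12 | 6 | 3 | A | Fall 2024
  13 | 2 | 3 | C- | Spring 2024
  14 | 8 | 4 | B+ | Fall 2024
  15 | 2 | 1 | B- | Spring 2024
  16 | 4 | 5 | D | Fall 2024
SELECT c.id, p.name AS student, c.semester FROM enrollments c JOIN students p ON c.student_id = p.id

Execution result:
id | student | semester
1 | Kate Jones | Spring 2024
2 | Olivia Brown | Spring 2024
3 | Henry Johnson | Spring 2024
4 | Kate Jones | Fall 2024
5 | Henry Johnson | Spring 2024
6 | Olivia Brown | Fall 2023
7 | Sam Smith | Fall 2024
8 | Eve Martinez | Fall 2024
9 | Grace Garcia | Spring 2024
10 | Grace Garcia | Fall 2024
11 | Carol Brown | Spring 2024
12 | Tina Davis | Fall 2024
13 | Sam Smith | Spring 2024
14 | Quinn Martinez | Fall 2024
15 | Sam Smith | Spring 2024
16 | Olivia Smith | Fall 2024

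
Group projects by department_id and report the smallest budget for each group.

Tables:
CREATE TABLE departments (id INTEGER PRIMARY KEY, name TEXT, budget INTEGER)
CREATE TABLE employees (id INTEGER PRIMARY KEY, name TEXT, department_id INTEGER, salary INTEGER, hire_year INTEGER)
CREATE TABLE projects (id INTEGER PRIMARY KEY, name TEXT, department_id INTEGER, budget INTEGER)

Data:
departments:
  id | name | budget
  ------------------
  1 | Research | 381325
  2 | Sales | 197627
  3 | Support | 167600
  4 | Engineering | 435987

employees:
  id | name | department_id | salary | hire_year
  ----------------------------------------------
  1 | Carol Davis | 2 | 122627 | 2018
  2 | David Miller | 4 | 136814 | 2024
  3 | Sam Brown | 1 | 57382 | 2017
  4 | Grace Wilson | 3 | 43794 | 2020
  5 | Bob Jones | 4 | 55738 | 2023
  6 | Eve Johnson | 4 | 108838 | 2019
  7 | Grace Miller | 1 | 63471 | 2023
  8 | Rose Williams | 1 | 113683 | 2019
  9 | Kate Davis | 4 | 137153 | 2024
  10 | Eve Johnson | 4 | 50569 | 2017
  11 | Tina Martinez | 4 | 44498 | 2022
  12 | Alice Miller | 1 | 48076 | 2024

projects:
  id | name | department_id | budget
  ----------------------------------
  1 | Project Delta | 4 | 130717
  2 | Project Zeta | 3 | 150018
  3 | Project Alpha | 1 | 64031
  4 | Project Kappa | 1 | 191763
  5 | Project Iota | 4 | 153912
SELECT department_id, MIN(budget) AS min_budget FROM projects GROUP BY department_id

Execution result:
department_id | min_budget
1 | 64031
3 | 150018
4 | 130717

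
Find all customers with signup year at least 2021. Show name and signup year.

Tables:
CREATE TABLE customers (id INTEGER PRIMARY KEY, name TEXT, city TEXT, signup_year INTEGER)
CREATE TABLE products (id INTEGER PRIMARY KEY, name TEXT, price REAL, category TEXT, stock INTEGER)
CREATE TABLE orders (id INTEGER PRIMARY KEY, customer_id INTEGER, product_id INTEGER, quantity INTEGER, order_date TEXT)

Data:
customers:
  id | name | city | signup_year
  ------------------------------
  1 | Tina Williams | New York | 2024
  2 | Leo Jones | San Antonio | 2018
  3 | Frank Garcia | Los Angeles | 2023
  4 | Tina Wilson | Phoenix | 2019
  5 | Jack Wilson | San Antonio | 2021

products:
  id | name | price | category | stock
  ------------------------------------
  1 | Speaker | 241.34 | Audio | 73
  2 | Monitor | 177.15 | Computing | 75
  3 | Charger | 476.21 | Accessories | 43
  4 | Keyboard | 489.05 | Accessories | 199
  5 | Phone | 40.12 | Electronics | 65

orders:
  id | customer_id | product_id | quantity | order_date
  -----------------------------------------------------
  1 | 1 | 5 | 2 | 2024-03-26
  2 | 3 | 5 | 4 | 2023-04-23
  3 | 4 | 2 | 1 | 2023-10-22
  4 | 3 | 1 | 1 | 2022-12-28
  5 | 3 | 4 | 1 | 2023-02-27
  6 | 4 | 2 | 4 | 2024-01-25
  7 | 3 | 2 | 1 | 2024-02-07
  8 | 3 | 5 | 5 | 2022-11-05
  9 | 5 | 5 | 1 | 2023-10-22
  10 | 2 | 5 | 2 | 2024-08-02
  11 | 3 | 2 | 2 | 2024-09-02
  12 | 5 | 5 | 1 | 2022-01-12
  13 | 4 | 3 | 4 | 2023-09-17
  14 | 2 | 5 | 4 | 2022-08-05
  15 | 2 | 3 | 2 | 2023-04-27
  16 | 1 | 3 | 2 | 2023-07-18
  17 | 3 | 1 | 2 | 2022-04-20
SELECT name, signup_year FROM customers WHERE signup_year >= 2021

Execution result:
name | signup_year
Tina Williams | 2024
Frank Garcia | 2023
Jack Wilson | 2021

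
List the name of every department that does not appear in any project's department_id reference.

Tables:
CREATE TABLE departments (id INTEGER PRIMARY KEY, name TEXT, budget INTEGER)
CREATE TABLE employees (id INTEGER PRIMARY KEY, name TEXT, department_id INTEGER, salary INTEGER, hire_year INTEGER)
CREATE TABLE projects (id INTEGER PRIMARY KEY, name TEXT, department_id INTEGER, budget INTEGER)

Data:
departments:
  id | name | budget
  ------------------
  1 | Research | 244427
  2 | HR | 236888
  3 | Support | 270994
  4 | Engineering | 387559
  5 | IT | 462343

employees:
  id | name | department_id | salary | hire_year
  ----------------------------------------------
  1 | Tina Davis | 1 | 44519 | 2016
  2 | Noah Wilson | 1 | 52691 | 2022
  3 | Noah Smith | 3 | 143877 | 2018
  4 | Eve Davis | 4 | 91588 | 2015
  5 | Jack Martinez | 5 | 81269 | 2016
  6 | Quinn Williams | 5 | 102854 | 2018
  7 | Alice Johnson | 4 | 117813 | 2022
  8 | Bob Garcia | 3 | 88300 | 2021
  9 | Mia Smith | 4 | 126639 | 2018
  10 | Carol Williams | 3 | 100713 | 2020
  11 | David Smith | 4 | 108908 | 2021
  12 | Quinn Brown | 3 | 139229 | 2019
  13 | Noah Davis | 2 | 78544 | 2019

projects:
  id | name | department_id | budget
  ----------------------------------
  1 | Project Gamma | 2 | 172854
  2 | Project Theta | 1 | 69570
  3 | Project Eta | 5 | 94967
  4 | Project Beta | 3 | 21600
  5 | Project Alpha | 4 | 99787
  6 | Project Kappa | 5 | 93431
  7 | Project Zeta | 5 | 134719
SELECT p.name FROM departments p LEFT JOIN projects c ON c.department_id = p.id WHERE c.id IS NULL

Execution result:
(no rows)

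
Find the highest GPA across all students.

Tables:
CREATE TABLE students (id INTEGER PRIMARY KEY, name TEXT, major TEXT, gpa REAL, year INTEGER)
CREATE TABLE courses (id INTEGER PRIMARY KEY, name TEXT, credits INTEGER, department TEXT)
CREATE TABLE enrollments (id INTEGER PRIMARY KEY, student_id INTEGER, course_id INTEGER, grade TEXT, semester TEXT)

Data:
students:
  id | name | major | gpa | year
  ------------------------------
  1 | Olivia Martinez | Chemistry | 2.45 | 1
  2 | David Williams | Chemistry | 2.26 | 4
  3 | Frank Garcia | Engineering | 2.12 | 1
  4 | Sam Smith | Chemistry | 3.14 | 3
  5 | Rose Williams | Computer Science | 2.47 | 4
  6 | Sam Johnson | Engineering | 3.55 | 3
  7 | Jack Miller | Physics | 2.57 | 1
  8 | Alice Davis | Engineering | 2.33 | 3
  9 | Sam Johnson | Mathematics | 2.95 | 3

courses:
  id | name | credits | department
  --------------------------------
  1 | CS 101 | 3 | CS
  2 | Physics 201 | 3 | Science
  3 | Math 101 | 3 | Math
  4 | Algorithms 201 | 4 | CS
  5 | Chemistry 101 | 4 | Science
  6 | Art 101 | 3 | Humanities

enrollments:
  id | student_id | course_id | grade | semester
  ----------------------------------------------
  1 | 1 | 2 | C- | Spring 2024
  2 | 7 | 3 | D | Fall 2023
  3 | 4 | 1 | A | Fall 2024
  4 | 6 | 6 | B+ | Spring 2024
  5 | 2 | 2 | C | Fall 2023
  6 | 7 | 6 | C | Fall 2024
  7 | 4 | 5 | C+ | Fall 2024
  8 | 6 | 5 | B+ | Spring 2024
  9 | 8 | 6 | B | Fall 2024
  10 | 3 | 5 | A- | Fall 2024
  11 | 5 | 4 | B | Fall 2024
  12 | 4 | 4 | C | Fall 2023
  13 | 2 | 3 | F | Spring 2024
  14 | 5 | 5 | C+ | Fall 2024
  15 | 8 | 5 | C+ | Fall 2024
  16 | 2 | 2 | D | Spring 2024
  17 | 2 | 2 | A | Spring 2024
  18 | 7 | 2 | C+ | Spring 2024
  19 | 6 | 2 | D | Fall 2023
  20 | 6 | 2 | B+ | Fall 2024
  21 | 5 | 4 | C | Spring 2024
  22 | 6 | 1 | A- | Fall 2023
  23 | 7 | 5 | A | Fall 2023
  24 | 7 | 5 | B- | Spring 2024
SELECT MAX(gpa) FROM students

Execution result:
3.55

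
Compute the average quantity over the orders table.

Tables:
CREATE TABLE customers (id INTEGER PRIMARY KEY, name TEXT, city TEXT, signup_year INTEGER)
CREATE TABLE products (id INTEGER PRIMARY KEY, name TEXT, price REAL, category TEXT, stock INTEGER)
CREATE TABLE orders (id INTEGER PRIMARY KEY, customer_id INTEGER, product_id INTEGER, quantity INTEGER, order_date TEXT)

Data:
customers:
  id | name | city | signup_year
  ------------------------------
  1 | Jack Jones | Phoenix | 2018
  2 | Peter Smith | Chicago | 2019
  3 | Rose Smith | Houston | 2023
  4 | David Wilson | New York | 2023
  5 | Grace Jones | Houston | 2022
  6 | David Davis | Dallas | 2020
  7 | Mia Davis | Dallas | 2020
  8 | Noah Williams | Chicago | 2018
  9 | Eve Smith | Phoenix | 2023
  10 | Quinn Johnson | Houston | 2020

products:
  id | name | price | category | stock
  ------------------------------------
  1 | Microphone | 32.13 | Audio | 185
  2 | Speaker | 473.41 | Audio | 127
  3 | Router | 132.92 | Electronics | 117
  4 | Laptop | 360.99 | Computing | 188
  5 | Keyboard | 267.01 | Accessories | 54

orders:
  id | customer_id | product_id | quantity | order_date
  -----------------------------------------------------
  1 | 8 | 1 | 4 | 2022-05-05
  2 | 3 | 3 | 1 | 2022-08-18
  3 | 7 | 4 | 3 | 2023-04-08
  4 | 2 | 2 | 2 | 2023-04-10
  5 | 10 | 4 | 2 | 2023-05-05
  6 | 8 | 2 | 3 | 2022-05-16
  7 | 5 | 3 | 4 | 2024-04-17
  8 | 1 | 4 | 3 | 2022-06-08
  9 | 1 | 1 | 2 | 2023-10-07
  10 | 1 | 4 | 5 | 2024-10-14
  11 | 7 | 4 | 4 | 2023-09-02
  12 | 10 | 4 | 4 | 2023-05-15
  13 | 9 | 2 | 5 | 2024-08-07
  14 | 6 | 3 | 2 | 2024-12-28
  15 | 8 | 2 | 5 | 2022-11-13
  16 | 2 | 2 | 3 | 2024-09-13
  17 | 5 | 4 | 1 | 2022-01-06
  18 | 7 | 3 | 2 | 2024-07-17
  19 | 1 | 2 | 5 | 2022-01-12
SELECT AVG(quantity) FROM orders

Execution result:
3.16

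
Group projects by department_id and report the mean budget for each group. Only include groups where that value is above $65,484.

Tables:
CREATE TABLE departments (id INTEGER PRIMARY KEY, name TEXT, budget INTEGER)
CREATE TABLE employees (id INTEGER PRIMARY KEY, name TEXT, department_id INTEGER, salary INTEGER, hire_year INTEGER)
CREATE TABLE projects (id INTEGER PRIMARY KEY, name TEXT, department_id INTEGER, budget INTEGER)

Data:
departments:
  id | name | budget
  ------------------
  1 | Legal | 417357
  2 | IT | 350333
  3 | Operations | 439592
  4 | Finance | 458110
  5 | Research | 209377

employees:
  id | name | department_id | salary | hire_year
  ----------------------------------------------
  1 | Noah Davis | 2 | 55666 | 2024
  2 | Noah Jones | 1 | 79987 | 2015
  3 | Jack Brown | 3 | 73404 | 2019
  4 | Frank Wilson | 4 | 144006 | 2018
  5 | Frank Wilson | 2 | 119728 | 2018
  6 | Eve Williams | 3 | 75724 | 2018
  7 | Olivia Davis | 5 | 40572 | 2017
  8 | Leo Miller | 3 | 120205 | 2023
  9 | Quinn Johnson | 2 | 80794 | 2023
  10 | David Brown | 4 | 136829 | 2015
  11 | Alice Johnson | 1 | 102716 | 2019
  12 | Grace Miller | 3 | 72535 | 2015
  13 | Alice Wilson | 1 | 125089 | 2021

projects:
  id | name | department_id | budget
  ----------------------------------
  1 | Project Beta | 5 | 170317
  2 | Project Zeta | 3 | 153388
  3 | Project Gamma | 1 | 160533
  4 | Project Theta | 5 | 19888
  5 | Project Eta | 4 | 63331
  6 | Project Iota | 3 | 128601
SELECT department_id, AVG(budget) AS avg_budget FROM projects GROUP BY department_id HAVING AVG(budget) > 65484

Execution result:
department_id | avg_budget
1 | 160533.00
3 | 140994.50
5 | 95102.50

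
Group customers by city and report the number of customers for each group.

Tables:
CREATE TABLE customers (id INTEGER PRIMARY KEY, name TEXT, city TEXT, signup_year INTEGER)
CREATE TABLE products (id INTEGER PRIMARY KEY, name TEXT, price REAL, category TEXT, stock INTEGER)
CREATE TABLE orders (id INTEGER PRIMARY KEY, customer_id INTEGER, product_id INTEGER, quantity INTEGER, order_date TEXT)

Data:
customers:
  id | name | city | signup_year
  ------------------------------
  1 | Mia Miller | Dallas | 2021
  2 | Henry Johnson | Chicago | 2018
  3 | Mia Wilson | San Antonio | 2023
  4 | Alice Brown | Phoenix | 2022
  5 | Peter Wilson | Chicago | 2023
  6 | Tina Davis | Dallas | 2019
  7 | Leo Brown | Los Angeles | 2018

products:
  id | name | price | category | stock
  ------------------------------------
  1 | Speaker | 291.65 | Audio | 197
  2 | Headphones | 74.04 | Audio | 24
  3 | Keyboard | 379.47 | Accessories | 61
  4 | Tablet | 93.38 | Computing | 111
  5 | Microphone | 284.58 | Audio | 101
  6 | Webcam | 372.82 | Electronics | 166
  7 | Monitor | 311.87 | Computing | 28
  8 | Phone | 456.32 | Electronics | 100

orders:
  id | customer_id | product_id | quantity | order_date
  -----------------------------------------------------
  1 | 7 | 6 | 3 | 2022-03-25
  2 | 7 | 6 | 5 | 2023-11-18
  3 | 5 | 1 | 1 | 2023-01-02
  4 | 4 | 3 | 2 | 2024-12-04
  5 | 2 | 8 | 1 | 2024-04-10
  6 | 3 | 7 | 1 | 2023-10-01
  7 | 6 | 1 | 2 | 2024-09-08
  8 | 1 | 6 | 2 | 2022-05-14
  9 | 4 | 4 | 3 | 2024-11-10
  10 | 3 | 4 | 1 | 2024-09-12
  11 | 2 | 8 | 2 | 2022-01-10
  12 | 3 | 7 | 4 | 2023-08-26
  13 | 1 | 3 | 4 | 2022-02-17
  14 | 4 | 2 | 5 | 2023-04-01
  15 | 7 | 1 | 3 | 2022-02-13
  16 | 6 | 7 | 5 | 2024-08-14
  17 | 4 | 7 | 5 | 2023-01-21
SELECT city, COUNT(*) AS n FROM customers GROUP BY city

Execution result:
city | n
Chicago | 2
Dallas | 2
Los Angeles | 1
Phoenix | 1
San Antonio | 1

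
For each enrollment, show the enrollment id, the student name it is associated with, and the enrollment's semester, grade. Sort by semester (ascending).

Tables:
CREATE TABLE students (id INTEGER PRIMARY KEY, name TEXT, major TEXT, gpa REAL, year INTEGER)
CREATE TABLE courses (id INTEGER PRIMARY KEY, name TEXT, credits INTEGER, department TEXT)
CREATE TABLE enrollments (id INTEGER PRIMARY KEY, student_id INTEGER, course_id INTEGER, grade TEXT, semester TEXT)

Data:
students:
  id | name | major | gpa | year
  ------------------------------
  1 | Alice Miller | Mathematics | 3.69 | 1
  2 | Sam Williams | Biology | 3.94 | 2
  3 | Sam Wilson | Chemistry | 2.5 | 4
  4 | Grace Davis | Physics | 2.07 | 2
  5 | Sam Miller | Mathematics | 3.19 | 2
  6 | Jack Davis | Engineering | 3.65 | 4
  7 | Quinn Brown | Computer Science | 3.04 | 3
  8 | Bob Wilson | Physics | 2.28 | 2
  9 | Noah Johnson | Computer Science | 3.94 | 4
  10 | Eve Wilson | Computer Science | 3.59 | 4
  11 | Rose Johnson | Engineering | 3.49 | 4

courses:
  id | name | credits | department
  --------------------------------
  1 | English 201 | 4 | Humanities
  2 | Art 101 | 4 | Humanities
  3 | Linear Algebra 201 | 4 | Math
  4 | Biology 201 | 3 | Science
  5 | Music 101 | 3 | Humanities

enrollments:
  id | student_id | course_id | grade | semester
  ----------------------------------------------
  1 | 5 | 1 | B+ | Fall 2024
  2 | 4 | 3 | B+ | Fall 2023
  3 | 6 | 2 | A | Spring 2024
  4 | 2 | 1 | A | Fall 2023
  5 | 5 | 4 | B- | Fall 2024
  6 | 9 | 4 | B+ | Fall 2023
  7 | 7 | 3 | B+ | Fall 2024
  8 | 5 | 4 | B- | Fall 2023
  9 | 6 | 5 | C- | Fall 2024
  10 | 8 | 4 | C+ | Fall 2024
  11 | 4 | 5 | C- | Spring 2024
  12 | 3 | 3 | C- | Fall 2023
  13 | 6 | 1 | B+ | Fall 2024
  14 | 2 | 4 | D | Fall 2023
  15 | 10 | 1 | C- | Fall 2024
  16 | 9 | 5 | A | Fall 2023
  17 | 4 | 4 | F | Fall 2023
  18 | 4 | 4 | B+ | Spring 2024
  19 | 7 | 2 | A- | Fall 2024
SELECT c.id, p.name AS student, c.semester, c.grade FROM enrollments c JOIN students p ON c.student_id = p.id ORDER BY c.semester ASC

Execution result:
id | student | semester | grade
2 | Grace Davis | Fall 2023 | B+
4 | Sam Williams | Fall 2023 | A
6 | Noah Johnson | Fall 2023 | B+
8 | Sam Miller | Fall 2023 | B-
12 | Sam Wilson | Fall 2023 | C-
14 | Sam Williams | Fall 2023 | D
16 | Noah Johnson | Fall 2023 | A
17 | Grace Davis | Fall 2023 | F
1 | Sam Miller | Fall 2024 | B+
5 | Sam Miller | Fall 2024 | B-
7 | Quinn Brown | Fall 2024 | B+
9 | Jack Davis | Fall 2024 | C-
10 | Bob Wilson | Fall 2024 | C+
13 | Jack Davis | Fall 2024 | B+
15 | Eve Wilson | Fall 2024 | C-
19 | Quinn Brown | Fall 2024 | A-
3 | Jack Davis | Spring 2024 | A
11 | Grace Davis | Spring 2024 | C-
18 | Grace Davis | Spring 2024 | B+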